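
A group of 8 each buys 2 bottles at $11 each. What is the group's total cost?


Cost per person:
2 x $11 = $22
Group total:
8 x $22 = $176

$176


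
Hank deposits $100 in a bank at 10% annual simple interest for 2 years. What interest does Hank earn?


Use the formula I = P x R x T / 100
P x R x T = 100 x 10 x 2 = 2000
I = 2000 / 100 = $20

$20


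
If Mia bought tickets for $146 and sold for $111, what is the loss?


Selling price = $111
Cost price = $146
Loss = cost price - selling price:
Loss = $146 - $111 = $35

$35


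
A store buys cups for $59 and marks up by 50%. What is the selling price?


Calculate the markup amount:
50% of $59 = $29.50
Add to cost:
$59 + $29.50 = $88.50

$88.50


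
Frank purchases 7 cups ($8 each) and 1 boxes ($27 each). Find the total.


Cost of cups:
7 x $8 = $56
Cost of boxes:
1 x $27 = $27
Add both:
$56 + $27 = $83

$83


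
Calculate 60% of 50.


Convert percentage to decimal:
60% = 0.6
Multiply:
50 x 0.6 = 30

30


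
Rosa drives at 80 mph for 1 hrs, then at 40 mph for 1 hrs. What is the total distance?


Leg 1 distance:
80 x 1 = 80 miles
Leg 2 distance:
40 x 1 = 40 miles
Total distance:
80 + 40 = 120 miles

120 miles


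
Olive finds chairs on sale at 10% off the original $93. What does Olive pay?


Calculate the discount amount:
10% of $93 = $9.30
Subtract from original:
$93 - $9.30 = $83.70

$83.70


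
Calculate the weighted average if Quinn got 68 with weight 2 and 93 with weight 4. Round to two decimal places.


Weighted sum:
2 x 68 + 4 x 93 = 508
Total weight:
2 + 4 = 6
Weighted average:
508 / 6 = 84.6666... ≈ 84.67

84.67


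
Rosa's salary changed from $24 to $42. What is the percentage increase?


Find the absolute change:
|42 - 24| = 18
Divide by original and multiply by 100:
18 / 24 x 100 = 75%

75%


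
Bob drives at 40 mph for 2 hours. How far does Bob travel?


Use the formula: distance = speed x time
Speed = 40 mph, Time = 2 hours
40 x 2 = 80 miles

80 miles


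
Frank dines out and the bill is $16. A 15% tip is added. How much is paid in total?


Calculate the tip:
15% of $16 = $2.40
Add tip to meal cost:
$16 + $2.40 = $18.40

$18.40


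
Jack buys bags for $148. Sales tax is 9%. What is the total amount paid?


Calculate the tax:
9% of $148 = $13.32
Add tax to price:
$148 + $13.32 = $161.32

$161.32


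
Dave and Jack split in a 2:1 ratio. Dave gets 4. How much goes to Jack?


Find the multiplier:
4 / 2 = 2
Apply to Jack's share:
1 x 2 = 2

2


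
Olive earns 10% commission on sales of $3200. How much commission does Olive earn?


Convert rate to decimal:
10% = 0.1
Multiply by sales:
$3200 x 0.1 = $320

$320


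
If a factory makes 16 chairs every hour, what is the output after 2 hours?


Production rate: 16 chairs per hour
Time: 2 hours
Total: 16 x 2 = 32 chairs

32 chairs


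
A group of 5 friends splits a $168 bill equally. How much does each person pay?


Total bill: $168
Number of people: 5
Each pays: $168 / 5 = $33.60

$33.60


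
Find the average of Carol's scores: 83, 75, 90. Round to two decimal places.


Add the scores:
83 + 75 + 90 = 248
Divide by the number of tests:
248 / 3 = 82.6666... ≈ 82.67

82.67


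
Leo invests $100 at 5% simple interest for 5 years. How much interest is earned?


Use the formula I = P x R x T / 100
P x R x T = 100 x 5 x 5 = 2500
I = 2500 / 100 = $25

$25


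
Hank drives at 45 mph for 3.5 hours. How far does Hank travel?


Use the formula: distance = speed x time
Speed = 45 mph, Time = 3.5 hours
45 x 3.5 = 157.5 miles

157.5 miles


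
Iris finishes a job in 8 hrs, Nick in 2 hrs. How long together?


Iris's rate: 1/8 of the job per hour
Nick's rate: 1/2 of the job per hour
Combined rate: 1/8 + 1/2 = 5/8 per hour
Time = 1 / (5/8) = 8/5 = 1.6 hours

1.6 hours


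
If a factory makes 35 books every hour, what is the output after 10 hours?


Production rate: 35 books per hour
Time: 10 hours
Total: 35 x 10 = 350 books

350 books


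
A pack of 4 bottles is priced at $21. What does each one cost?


Total cost: $21
Number of items: 4
Unit price: $21 / 4 = $5.25

$5.25


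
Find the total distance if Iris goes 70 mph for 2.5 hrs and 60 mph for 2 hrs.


Leg 1 distance:
70 x 2.5 = 175 miles
Leg 2 distance:
60 x 2 = 120 miles
Total distance:
175 + 120 = 295 miles

295 miles


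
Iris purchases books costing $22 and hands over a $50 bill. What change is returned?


Start with the amount paid:
$50
Subtract the price:
$50 - $22 = $28

$28


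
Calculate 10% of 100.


Convert percentage to decimal:
10% = 0.1
Multiply:
100 x 0.1 = 10

10


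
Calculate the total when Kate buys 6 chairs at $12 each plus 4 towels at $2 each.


Cost of chairs:
6 x $12 = $72
Cost of towels:
4 x $2 = $8
Add both:
$72 + $8 = $80

$80


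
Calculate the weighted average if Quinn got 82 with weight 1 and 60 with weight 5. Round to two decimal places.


Weighted sum:
1 x 82 + 5 x 60 = 382
Total weight:
1 + 5 = 6
Weighted average:
382 / 6 = 63.6666... ≈ 63.67

63.67


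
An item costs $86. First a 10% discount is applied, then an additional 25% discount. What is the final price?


First discount:
10% of $86 = $8.60
Price after first discount:
$86 - $8.60 = $77.40
Second discount:
25% of $77.40 = $19.35
Final price:
$77.40 - $19.35 = $58.05

$58.05


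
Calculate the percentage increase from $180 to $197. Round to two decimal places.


Find the absolute change:
|197 - 180| = 17
Divide by original and multiply by 100:
17 / 180 x 100 = 9.4444...% ≈ 9.44%

9.44%


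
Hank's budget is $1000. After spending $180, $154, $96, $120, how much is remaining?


Add up expenses:
$180 + $154 + $96 + $120 = $550
Subtract from budget:
$1000 - $550 = $450

$450


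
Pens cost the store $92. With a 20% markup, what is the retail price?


Calculate the markup amount:
20% of $92 = $18.40
Add to cost:
$92 + $18.40 = $110.40

$110.40


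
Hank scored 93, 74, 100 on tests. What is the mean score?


Add the scores:
93 + 74 + 100 = 267
Divide by the number of tests:
267 / 3 = 89

89


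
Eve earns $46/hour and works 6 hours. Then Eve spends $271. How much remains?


Calculate earnings:
6 x $46 = $276
Subtract spending:
$276 - $271 = $5

$5


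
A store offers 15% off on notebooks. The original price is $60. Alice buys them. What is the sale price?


Calculate the discount amount:
15% of $60 = $9
Subtract from original:
$60 - $9 = $51

$51


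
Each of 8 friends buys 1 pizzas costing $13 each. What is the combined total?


Cost per person:
1 x $13 = $13
Group total:
8 x $13 = $104

$104


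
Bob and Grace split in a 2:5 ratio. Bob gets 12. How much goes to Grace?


Find the multiplier:
12 / 2 = 6
Apply to Grace's share:
5 x 6 = 30

30


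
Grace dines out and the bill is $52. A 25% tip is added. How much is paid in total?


Calculate the tip:
25% of $52 = $13
Add tip to meal cost:
$52 + $13 = $65

$65


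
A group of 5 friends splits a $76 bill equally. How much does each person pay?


Total bill: $76
Number of people: 5
Each pays: $76 / 5 = $15.20

$15.20


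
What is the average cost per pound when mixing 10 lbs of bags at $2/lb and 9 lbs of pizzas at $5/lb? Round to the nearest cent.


Cost of bags:
10 x $2 = $20
Cost of pizzas:
9 x $5 = $45
Total cost: $20 + $45 = $65
Total weight: 19 lbs
Average: $65 / 19 = $3.4210... ≈ $3.42/lb

$3.42/lb


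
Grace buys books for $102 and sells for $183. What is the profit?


Selling price = $183
Cost price = $102
Profit = selling price - cost price:
Profit = $183 - $102 = $81

$81


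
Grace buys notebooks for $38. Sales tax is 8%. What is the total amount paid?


Calculate the tax:
8% of $38 = $3.04
Add tax to price:
$38 + $3.04 = $41.04

$41.04


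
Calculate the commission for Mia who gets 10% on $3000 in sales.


Convert rate to decimal:
10% = 0.1
Multiply by sales:
$3000 x 0.1 = $300

$300


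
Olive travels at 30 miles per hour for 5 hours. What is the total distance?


Use the formula: distance = speed x time
Speed = 30 mph, Time = 5 hours
30 x 5 = 150 miles

150 miles


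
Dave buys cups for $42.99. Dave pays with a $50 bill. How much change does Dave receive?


Start with the amount paid:
$50
Subtract the price:
$50 - $42.99 = $7.01

$7.01


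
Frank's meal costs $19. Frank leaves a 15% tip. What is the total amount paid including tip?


Calculate the tip:
15% of $19 = $2.85
Add tip to meal cost:
$19 + $2.85 = $21.85

$21.85


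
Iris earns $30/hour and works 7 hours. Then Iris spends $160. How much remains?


Calculate earnings:
7 x $30 = $210
Subtract spending:
$210 - $160 = $50

$50


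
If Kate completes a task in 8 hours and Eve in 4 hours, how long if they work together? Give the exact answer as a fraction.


Kate's rate: 1/8 of the job per hour
Eve's rate: 1/4 of the job per hour
Combined rate: 1/8 + 1/4 = 3/8 per hour
Time = 1 / (3/8) = 8/3 hours (≈ 2.67 hours)

8/3 hours


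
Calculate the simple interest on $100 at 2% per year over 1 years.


Use the formula I = P x R x T / 100
P x R x T = 100 x 2 x 1 = 200
I = 200 / 100 = $2

$2


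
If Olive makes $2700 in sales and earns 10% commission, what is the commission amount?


Convert rate to decimal:
10% = 0.1
Multiply by sales:
$2700 x 0.1 = $270

$270


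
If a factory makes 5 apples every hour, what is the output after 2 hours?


Production rate: 5 apples per hour
Time: 2 hours
Total: 5 x 2 = 10 apples

10 apples


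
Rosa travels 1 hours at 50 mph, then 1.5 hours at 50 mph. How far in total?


Leg 1 distance:
50 x 1 = 50 miles
Leg 2 distance:
50 x 1.5 = 75 miles
Total distance:
50 + 75 = 125 miles

125 miles


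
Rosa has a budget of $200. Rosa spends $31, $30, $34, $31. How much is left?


Add up expenses:
$31 + $30 + $34 + $31 = $126
Subtract from budget:
$200 - $126 = $74

$74


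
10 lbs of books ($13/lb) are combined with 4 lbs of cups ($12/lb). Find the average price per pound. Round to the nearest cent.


Cost of books:
10 x $13 = $130
Cost of cups:
4 x $12 = $48
Total cost: $130 + $48 = $178
Total weight: 14 lbs
Average: $178 / 14 = $12.7142... ≈ $12.71/lb

$12.71/lb


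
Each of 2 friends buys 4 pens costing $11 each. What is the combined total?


Cost per person:
4 x $11 = $44
Group total:
2 x $44 = $88

$88


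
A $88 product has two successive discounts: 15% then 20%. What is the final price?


First discount:
15% of $88 = $13.20
Price after first discount:
$88 - $13.20 = $74.80
Second discount:
20% of $74.80 = $14.96
Final price:
$74.80 - $14.96 = $59.84

$59.84


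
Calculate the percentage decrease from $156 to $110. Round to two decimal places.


Find the absolute change:
|110 - 156| = 46
Divide by original and multiply by 100:
46 / 156 x 100 = 29.4871...% ≈ 29.49%

29.49%


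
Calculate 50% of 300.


Convert percentage to decimal:
50% = 0.5
Multiply:
300 x 0.5 = 150

150


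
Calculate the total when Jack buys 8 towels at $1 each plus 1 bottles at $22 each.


Cost of towels:
8 x $1 = $8
Cost of bottles:
1 x $22 = $22
Add both:
$8 + $22 = $30

$30


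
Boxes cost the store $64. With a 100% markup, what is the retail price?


Calculate the markup amount:
100% of $64 = $64
Add to cost:
$64 + $64 = $128

$128


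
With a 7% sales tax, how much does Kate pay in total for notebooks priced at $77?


Calculate the tax:
7% of $77 = $5.39
Add tax to price:
$77 + $5.39 = $82.39

$82.39


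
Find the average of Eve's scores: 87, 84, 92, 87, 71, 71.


Add the scores:
87 + 84 + 92 + 87 + 71 + 71 = 492
Divide by the number of tests:
492 / 6 = 82

82


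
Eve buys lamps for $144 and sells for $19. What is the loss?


Selling price = $19
Cost price = $144
Loss = cost price - selling price:
Loss = $144 - $19 = $125

$125


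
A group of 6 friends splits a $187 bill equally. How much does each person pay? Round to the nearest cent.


Total bill: $187
Number of people: 6
Each pays: $187 / 6 = $31.1666... ≈ $31.17

$31.17


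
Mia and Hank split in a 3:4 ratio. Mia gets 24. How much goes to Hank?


Find the multiplier:
24 / 3 = 8
Apply to Hank's share:
4 x 8 = 32

32


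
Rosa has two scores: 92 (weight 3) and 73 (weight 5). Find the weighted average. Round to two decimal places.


Weighted sum:
3 x 92 + 5 x 73 = 641
Total weight:
3 + 5 = 8
Weighted average:
641 / 8 = 80.125 ≈ 80.13

80.13


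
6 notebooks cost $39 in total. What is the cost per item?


Total cost: $39
Number of items: 6
Unit price: $39 / 6 = $6.50

$6.50


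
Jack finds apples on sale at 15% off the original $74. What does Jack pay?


Calculate the discount amount:
15% of $74 = $11.10
Subtract from original:
$74 - $11.10 = $62.90

$62.90


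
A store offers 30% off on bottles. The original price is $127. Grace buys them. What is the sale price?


Calculate the discount amount:
30% of $127 = $38.10
Subtract from original:
$127 - $38.10 = $88.90

$88.90


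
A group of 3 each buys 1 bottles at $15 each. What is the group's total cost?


Cost per person:
1 x $15 = $15
Group total:
3 x $15 = $45

$45


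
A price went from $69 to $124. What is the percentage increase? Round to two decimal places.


Find the absolute change:
|124 - 69| = 55
Divide by original and multiply by 100:
55 / 69 x 100 = 79.7101...% ≈ 79.71%

79.71%


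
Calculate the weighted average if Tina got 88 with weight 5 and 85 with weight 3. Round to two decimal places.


Weighted sum:
5 x 88 + 3 x 85 = 695
Total weight:
5 + 3 = 8
Weighted average:
695 / 8 = 86.875 ≈ 86.88

86.88


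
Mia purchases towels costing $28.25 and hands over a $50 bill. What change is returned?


Start with the amount paid:
$50
Subtract the price:
$50 - $28.25 = $21.75

$21.75


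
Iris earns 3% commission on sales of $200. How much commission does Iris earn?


Convert rate to decimal:
3% = 0.03
Multiply by sales:
$200 x 0.03 = $6

$6


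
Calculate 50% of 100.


Convert percentage to decimal:
50% = 0.5
Multiply:
100 x 0.5 = 50

50


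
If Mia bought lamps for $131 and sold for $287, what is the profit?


Selling price = $287
Cost price = $131
Profit = selling price - cost price:
Profit = $287 - $131 = $156

$156


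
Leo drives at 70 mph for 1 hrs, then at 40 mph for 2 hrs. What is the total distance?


Leg 1 distance:
70 x 1 = 70 miles
Leg 2 distance:
40 x 2 = 80 miles
Total distance:
70 + 80 = 150 miles

150 miles


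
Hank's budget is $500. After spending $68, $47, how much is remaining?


Add up expenses:
$68 + $47 = $115
Subtract from budget:
$500 - $115 = $385

$385


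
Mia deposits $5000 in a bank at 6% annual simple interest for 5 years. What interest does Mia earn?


Use the formula I = P x R x T / 100
P x R x T = 5000 x 6 x 5 = 150000
I = 150000 / 100 = $1500

$1500


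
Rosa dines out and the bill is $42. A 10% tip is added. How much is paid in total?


Calculate the tip:
10% of $42 = $4.20
Add tip to meal cost:
$42 + $4.20 = $46.20

$46.20


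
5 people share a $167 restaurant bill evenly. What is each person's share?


Total bill: $167
Number of people: 5
Each pays: $167 / 5 = $33.40

$33.40


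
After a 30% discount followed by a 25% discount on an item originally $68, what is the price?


First discount:
30% of $68 = $20.40
Price after first discount:
$68 - $20.40 = $47.60
Second discount:
25% of $47.60 = $11.90
Final price:
$47.60 - $11.90 = $35.70

$35.70


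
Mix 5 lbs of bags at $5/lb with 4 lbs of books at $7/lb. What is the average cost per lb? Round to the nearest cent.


Cost of bags:
5 x $5 = $25
Cost of books:
4 x $7 = $28
Total cost: $25 + $28 = $53
Total weight: 9 lbs
Average: $53 / 9 = $5.8888... ≈ $5.89/lb

$5.89/lb


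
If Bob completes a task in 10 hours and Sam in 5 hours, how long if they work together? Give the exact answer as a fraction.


Bob's rate: 1/10 of the job per hour
Sam's rate: 1/5 of the job per hour
Combined rate: 1/10 + 1/5 = 3/10 per hour
Time = 1 / (3/10) = 10/3 hours (≈ 3.33 hours)

10/3 hours


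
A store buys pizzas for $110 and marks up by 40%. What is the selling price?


Calculate the markup amount:
40% of $110 = $44
Add to cost:
$110 + $44 = $154

$154


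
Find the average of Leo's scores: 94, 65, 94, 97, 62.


Add the scores:
94 + 65 + 94 + 97 + 62 = 412
Divide by the number of tests:
412 / 5 = 82.4

82.4


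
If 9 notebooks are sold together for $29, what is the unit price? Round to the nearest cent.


Total cost: $29
Number of items: 9
Unit price: $29 / 9 = $3.2222... ≈ $3.22

$3.22


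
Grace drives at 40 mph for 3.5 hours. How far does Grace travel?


Use the formula: distance = speed x time
Speed = 40 mph, Time = 3.5 hours
40 x 3.5 = 140 miles

140 miles


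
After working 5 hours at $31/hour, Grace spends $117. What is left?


Calculate earnings:
5 x $31 = $155
Subtract spending:
$155 - $117 = $38

$38


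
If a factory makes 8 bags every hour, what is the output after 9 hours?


Production rate: 8 bags per hour
Time: 9 hours
Total: 8 x 9 = 72 bags

72 bags


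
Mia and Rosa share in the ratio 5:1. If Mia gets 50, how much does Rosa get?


Find the multiplier:
50 / 5 = 10
Apply to Rosa's share:
1 x 10 = 10

10


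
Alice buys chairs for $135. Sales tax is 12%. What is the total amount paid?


Calculate the tax:
12% of $135 = $16.20
Add tax to price:
$135 + $16.20 = $151.20

$151.20


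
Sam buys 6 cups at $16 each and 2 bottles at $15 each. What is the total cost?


Cost of cups:
6 x $16 = $96
Cost of bottles:
2 x $15 = $30
Add both:
$96 + $30 = $126

$126


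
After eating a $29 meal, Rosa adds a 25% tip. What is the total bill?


Calculate the tip:
25% of $29 = $7.25
Add tip to meal cost:
$29 + $7.25 = $36.25

$36.25


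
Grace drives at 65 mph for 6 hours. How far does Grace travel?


Use the formula: distance = speed x time
Speed = 65 mph, Time = 6 hours
65 x 6 = 390 miles

390 miles


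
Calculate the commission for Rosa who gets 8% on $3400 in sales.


Convert rate to decimal:
8% = 0.08
Multiply by sales:
$3400 x 0.08 = $272

$272


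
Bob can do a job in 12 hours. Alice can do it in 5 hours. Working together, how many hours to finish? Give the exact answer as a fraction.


Bob's rate: 1/12 of the job per hour
Alice's rate: 1/5 of the job per hour
Combined rate: 1/12 + 1/5 = 17/60 per hour
Time = 1 / (17/60) = 60/17 hours (≈ 3.53 hours)

60/17 hours


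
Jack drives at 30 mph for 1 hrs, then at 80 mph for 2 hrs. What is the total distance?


Leg 1 distance:
30 x 1 = 30 miles
Leg 2 distance:
80 x 2 = 160 miles
Total distance:
30 + 160 = 190 miles

190 miles


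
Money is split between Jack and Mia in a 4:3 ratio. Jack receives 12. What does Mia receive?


Find the multiplier:
12 / 4 = 3
Apply to Mia's share:
3 x 3 = 9

9


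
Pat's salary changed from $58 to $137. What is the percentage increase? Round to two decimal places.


Find the absolute change:
|137 - 58| = 79
Divide by original and multiply by 100:
79 / 58 x 100 = 136.2068...% ≈ 136.21%

136.21%


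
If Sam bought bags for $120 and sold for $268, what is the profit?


Selling price = $268
Cost price = $120
Profit = selling price - cost price:
Profit = $268 - $120 = $148

$148


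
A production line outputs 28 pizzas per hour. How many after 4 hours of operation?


Production rate: 28 pizzas per hour
Time: 4 hours
Total: 28 x 4 = 112 pizzas

112 pizzas


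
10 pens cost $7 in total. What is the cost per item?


Total cost: $7
Number of items: 10
Unit price: $7 / 10 = $0.70

$0.70


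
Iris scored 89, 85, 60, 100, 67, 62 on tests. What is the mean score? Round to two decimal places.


Add the scores:
89 + 85 + 60 + 100 + 67 + 62 = 463
Divide by the number of tests:
463 / 6 = 77.1666... ≈ 77.17

77.17


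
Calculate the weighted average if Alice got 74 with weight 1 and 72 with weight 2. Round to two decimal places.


Weighted sum:
1 x 74 + 2 x 72 = 218
Total weight:
1 + 2 = 3
Weighted average:
218 / 3 = 72.6666... ≈ 72.67

72.67


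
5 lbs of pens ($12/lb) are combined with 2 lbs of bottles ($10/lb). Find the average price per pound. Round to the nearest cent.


Cost of pens:
5 x $12 = $60
Cost of bottles:
2 x $10 = $20
Total cost: $60 + $20 = $80
Total weight: 7 lbs
Average: $80 / 7 = $11.4285... ≈ $11.43/lb

$11.43/lb


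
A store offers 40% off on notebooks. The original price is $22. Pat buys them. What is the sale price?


Calculate the discount amount:
40% of $22 = $8.80
Subtract from original:
$22 - $8.80 = $13.20

$13.20


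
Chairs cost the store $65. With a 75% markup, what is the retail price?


Calculate the markup amount:
75% of $65 = $48.75
Add to cost:
$65 + $48.75 = $113.75

$113.75


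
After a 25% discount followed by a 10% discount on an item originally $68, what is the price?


First discount:
25% of $68 = $17
Price after first discount:
$68 - $17 = $51
Second discount:
10% of $51 = $5.10
Final price:
$51 - $5.10 = $45.90

$45.90


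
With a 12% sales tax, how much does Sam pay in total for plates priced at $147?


Calculate the tax:
12% of $147 = $17.64
Add tax to price:
$147 + $17.64 = $164.64

$164.64


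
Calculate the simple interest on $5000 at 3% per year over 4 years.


Use the formula I = P x R x T / 100
P x R x T = 5000 x 3 x 4 = 60000
I = 60000 / 100 = $600

$600


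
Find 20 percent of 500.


Convert percentage to decimal:
20% = 0.2
Multiply:
500 x 0.2 = 100

100


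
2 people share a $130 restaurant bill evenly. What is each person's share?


Total bill: $130
Number of people: 2
Each pays: $130 / 2 = $65

$65


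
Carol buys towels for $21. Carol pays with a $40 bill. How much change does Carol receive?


Start with the amount paid:
$40
Subtract the price:
$40 - $21 = $19

$19


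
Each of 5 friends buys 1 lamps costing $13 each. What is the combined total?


Cost per person:
1 x $13 = $13
Group total:
5 x $13 = $65

$65


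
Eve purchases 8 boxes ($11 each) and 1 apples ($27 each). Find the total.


Cost of boxes:
8 x $11 = $88
Cost of apples:
1 x $27 = $27
Add both:
$88 + $27 = $115

$115


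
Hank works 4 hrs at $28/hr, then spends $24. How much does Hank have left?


Calculate earnings:
4 x $28 = $112
Subtract spending:
$112 - $24 = $88

$88


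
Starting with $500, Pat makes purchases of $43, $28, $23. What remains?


Add up expenses:
$43 + $28 + $23 = $94
Subtract from budget:
$500 - $94 = $406

$406


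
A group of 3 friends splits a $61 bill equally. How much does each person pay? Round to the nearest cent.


Total bill: $61
Number of people: 3
Each pays: $61 / 3 = $20.3333... ≈ $20.33

$20.33


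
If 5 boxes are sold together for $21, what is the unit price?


Total cost: $21
Number of items: 5
Unit price: $21 / 5 = $4.20

$4.20


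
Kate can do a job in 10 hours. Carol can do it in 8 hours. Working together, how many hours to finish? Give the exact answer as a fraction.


Kate's rate: 1/10 of the job per hour
Carol's rate: 1/8 of the job per hour
Combined rate: 1/10 + 1/8 = 9/40 per hour
Time = 1 / (9/40) = 40/9 hours (≈ 4.44 hours)

40/9 hours


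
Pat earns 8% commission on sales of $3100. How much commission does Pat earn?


Convert rate to decimal:
8% = 0.08
Multiply by sales:
$3100 x 0.08 = $248

$248


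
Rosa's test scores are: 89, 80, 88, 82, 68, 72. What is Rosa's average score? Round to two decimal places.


Add the scores:
89 + 80 + 88 + 82 + 68 + 72 = 479
Divide by the number of tests:
479 / 6 = 79.8333... ≈ 79.83

79.83


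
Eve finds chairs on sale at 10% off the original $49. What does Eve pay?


Calculate the discount amount:
10% of $49 = $4.90
Subtract from original:
$49 - $4.90 = $44.10

$44.10


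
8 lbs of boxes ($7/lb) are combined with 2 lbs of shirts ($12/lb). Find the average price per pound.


Cost of boxes:
8 x $7 = $56
Cost of shirts:
2 x $12 = $24
Total cost: $56 + $24 = $80
Total weight: 10 lbs
Average: $80 / 10 = $8/lb

$8/lb


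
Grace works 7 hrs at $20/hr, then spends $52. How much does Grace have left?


Calculate earnings:
7 x $20 = $140
Subtract spending:
$140 - $52 = $88

$88


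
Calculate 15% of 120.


Convert percentage to decimal:
15% = 0.15
Multiply:
120 x 0.15 = 18

18


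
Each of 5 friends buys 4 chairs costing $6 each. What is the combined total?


Cost per person:
4 x $6 = $24
Group total:
5 x $24 = $120

$120


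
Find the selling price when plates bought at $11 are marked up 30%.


Calculate the markup amount:
30% of $11 = $3.30
Add to cost:
$11 + $3.30 = $14.30

$14.30


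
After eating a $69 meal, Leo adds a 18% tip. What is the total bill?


Calculate the tip:
18% of $69 = $12.42
Add tip to meal cost:
$69 + $12.42 = $81.42

$81.42


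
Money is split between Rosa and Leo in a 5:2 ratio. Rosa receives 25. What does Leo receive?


Find the multiplier:
25 / 5 = 5
Apply to Leo's share:
2 x 5 = 10

10


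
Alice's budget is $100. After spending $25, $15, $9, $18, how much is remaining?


Add up expenses:
$25 + $15 + $9 + $18 = $67
Subtract from budget:
$100 - $67 = $33

$33


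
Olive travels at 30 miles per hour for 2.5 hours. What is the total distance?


Use the formula: distance = speed x time
Speed = 30 mph, Time = 2.5 hours
30 x 2.5 = 75 miles

75 miles


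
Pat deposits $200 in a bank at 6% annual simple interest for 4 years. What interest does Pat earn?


Use the formula I = P x R x T / 100
P x R x T = 200 x 6 x 4 = 4800
I = 4800 / 100 = $48

$48


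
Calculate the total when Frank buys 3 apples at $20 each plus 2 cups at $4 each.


Cost of apples:
3 x $20 = $60
Cost of cups:
2 x $4 = $8
Add both:
$60 + $8 = $68

$68


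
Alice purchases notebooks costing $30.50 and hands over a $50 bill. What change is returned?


Start with the amount paid:
$50
Subtract the price:
$50 - $30.50 = $19.50

$19.50


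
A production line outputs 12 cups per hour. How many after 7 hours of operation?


Production rate: 12 cups per hour
Time: 7 hours
Total: 12 x 7 = 84 cups

84 cups


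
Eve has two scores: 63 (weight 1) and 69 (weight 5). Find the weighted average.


Weighted sum:
1 x 63 + 5 x 69 = 408
Total weight:
1 + 5 = 6
Weighted average:
408 / 6 = 68

68


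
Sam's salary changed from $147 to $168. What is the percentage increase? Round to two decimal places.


Find the absolute change:
|168 - 147| = 21
Divide by original and multiply by 100:
21 / 147 x 100 = 14.2857...% ≈ 14.29%

14.29%


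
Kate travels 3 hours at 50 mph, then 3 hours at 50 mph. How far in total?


Leg 1 distance:
50 x 3 = 150 miles
Leg 2 distance:
50 x 3 = 150 miles
Total distance:
150 + 150 = 300 miles

300 miles


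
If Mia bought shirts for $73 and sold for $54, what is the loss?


Selling price = $54
Cost price = $73
Loss = cost price - selling price:
Loss = $73 - $54 = $19

$19


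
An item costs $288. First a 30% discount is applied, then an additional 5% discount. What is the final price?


First discount:
30% of $288 = $86.40
Price after first discount:
$288 - $86.40 = $201.60
Second discount:
5% of $201.60 = $10.08
Final price:
$201.60 - $10.08 = $191.52

$191.52


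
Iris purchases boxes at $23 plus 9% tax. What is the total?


Calculate the tax:
9% of $23 = $2.07
Add tax to price:
$23 + $2.07 = $25.07

$25.07


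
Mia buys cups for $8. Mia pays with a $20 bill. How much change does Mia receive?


Start with the amount paid:
$20
Subtract the price:
$20 - $8 = $12

$12


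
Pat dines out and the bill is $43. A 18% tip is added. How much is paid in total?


Calculate the tip:
18% of $43 = $7.74
Add tip to meal cost:
$43 + $7.74 = $50.74

$50.74


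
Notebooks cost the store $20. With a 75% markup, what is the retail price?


Calculate the markup amount:
75% of $20 = $15
Add to cost:
$20 + $15 = $35

$35


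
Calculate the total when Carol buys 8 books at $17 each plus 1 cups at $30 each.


Cost of books:
8 x $17 = $136
Cost of cups:
1 x $30 = $30
Add both:
$136 + $30 = $166

$166


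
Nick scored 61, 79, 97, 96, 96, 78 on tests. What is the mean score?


Add the scores:
61 + 79 + 97 + 96 + 96 + 78 = 507
Divide by the number of tests:
507 / 6 = 84.5

84.5


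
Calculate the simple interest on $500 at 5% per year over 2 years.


Use the formula I = P x R x T / 100
P x R x T = 500 x 5 x 2 = 5000
I = 5000 / 100 = $50

$50


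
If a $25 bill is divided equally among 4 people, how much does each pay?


Total bill: $25
Number of people: 4
Each pays: $25 / 4 = $6.25

$6.25


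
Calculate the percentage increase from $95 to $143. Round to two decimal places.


Find the absolute change:
|143 - 95| = 48
Divide by original and multiply by 100:
48 / 95 x 100 = 50.5263...% ≈ 50.53%

50.53%


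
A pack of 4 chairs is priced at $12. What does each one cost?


Total cost: $12
Number of items: 4
Unit price: $12 / 4 = $3

$3


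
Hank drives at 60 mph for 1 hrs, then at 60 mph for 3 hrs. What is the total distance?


Leg 1 distance:
60 x 1 = 60 miles
Leg 2 distance:
60 x 3 = 180 miles
Total distance:
60 + 180 = 240 miles

240 miles


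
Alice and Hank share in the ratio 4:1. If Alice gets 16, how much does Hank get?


Find the multiplier:
16 / 4 = 4
Apply to Hank's share:
1 x 4 = 4

4


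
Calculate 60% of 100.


Convert percentage to decimal:
60% = 0.6
Multiply:
100 x 0.6 = 60

60


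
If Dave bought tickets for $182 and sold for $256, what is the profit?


Selling price = $256
Cost price = $182
Profit = selling price - cost price:
Profit = $256 - $182 = $74

$74


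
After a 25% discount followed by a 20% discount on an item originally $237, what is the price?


First discount:
25% of $237 = $59.25
Price after first discount:
$237 - $59.25 = $177.75
Second discount:
20% of $177.75 = $35.55
Final price:
$177.75 - $35.55 = $142.20

$142.20


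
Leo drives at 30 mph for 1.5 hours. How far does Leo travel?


Use the formula: distance = speed x time
Speed = 30 mph, Time = 1.5 hours
30 x 1.5 = 45 miles

45 miles


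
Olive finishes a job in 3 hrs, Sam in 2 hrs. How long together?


Olive's rate: 1/3 of the job per hour
Sam's rate: 1/2 of the job per hour
Combined rate: 1/3 + 1/2 = 5/6 per hour
Time = 1 / (5/6) = 6/5 = 1.2 hours

1.2 hours


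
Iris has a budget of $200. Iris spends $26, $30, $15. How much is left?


Add up expenses:
$26 + $30 + $15 = $71
Subtract from budget:
$200 - $71 = $129

$129


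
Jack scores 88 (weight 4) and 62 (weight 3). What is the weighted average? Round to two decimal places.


Weighted sum:
4 x 88 + 3 x 62 = 538
Total weight:
4 + 3 = 7
Weighted average:
538 / 7 = 76.8571... ≈ 76.86

76.86


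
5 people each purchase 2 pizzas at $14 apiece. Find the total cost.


Cost per person:
2 x $14 = $28
Group total:
5 x $28 = $140

$140


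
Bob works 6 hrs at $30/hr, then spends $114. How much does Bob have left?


Calculate earnings:
6 x $30 = $180
Subtract spending:
$180 - $114 = $66

$66


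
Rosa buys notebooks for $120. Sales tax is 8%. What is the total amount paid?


Calculate the tax:
8% of $120 = $9.60
Add tax to price:
$120 + $9.60 = $129.60

$129.60


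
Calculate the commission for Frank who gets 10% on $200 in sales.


Convert rate to decimal:
10% = 0.1
Multiply by sales:
$200 x 0.1 = $20

$20


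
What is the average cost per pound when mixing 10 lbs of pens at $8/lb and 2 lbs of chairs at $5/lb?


Cost of pens:
10 x $8 = $80
Cost of chairs:
2 x $5 = $10
Total cost: $80 + $10 = $90
Total weight: 12 lbs
Average: $90 / 12 = $7.50/lb

$7.50/lb


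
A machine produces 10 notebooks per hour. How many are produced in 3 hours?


Production rate: 10 notebooks per hour
Time: 3 hours
Total: 10 x 3 = 30 notebooks

30 notebooks


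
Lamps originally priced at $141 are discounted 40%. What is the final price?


Calculate the discount amount:
40% of $141 = $56.40
Subtract from original:
$141 - $56.40 = $84.60

$84.60


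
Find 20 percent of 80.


Convert percentage to decimal:
20% = 0.2
Multiply:
80 x 0.2 = 16

16


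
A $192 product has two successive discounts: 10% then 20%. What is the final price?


First discount:
10% of $192 = $19.20
Price after first discount:
$192 - $19.20 = $172.80
Second discount:
20% of $172.80 = $34.56
Final price:
$172.80 - $34.56 = $138.24

$138.24


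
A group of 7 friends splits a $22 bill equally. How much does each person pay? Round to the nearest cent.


Total bill: $22
Number of people: 7
Each pays: $22 / 7 = $3.1428... ≈ $3.14

$3.14


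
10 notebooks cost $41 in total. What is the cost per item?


Total cost: $41
Number of items: 10
Unit price: $41 / 10 = $4.10

$4.10


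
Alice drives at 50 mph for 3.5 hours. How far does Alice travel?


Use the formula: distance = speed x time
Speed = 50 mph, Time = 3.5 hours
50 x 3.5 = 175 miles

175 miles


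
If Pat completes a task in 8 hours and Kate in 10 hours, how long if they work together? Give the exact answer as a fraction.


Pat's rate: 1/8 of the job per hour
Kate's rate: 1/10 of the job per hour
Combined rate: 1/8 + 1/10 = 9/40 per hour
Time = 1 / (9/40) = 40/9 hours (≈ 4.44 hours)

40/9 hours


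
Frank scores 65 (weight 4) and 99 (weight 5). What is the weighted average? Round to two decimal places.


Weighted sum:
4 x 65 + 5 x 99 = 755
Total weight:
4 + 5 = 9
Weighted average:
755 / 9 = 83.8888... ≈ 83.89

83.89


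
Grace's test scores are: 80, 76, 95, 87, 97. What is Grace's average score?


Add the scores:
80 + 76 + 95 + 87 + 97 = 435
Divide by the number of tests:
435 / 5 = 87

87


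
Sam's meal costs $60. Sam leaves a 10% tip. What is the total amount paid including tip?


Calculate the tip:
10% of $60 = $6
Add tip to meal cost:
$60 + $6 = $66

$66


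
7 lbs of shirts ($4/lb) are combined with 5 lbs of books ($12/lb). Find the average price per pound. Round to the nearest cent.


Cost of shirts:
7 x $4 = $28
Cost of books:
5 x $12 = $60
Total cost: $28 + $60 = $88
Total weight: 12 lbs
Average: $88 / 12 = $7.3333... ≈ $7.33/lb

$7.33/lb


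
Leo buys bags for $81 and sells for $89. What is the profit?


Selling price = $89
Cost price = $81
Profit = selling price - cost price:
Profit = $89 - $81 = $8

$8


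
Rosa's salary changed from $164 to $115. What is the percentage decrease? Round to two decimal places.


Find the absolute change:
|115 - 164| = 49
Divide by original and multiply by 100:
49 / 164 x 100 = 29.8780...% ≈ 29.88%

29.88%


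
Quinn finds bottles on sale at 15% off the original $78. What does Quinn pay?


Calculate the discount amount:
15% of $78 = $11.70
Subtract from original:
$78 - $11.70 = $66.30

$66.30


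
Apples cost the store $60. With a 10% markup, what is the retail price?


Calculate the markup amount:
10% of $60 = $6
Add to cost:
$60 + $6 = $66

$66


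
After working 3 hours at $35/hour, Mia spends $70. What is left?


Calculate earnings:
3 x $35 = $105
Subtract spending:
$105 - $70 = $35

$35


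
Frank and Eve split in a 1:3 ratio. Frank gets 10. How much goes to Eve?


Find the multiplier:
10 / 1 = 10
Apply to Eve's share:
3 x 10 = 30

30


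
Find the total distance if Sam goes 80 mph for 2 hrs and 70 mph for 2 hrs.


Leg 1 distance:
80 x 2 = 160 miles
Leg 2 distance:
70 x 2 = 140 miles
Total distance:
160 + 140 = 300 miles

300 miles


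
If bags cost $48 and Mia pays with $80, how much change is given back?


Start with the amount paid:
$80
Subtract the price:
$80 - $48 = $32

$32


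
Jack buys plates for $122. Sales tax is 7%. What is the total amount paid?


Calculate the tax:
7% of $122 = $8.54
Add tax to price:
$122 + $8.54 = $130.54

$130.54


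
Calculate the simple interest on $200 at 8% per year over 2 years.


Use the formula I = P x R x T / 100
P x R x T = 200 x 8 x 2 = 3200
I = 3200 / 100 = $32

$32


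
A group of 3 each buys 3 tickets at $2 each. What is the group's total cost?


Cost per person:
3 x $2 = $6
Group total:
3 x $6 = $18

$18


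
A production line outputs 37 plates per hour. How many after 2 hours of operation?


Production rate: 37 plates per hour
Time: 2 hours
Total: 37 x 2 = 74 plates

74 plates


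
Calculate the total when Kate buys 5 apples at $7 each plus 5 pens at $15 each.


Cost of apples:
5 x $7 = $35
Cost of pens:
5 x $15 = $75
Add both:
$35 + $75 = $110

$110


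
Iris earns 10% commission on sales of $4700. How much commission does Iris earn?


Convert rate to decimal:
10% = 0.1
Multiply by sales:
$4700 x 0.1 = $470

$470


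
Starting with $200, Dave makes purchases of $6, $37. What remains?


Add up expenses:
$6 + $37 = $43
Subtract from budget:
$200 - $43 = $157

$157


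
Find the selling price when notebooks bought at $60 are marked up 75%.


Calculate the markup amount:
75% of $60 = $45
Add to cost:
$60 + $45 = $105

$105


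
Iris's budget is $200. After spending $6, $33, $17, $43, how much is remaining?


Add up expenses:
$6 + $33 + $17 + $43 = $99
Subtract from budget:
$200 - $99 = $101

$101


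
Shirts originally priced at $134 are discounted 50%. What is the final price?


Calculate the discount amount:
50% of $134 = $67
Subtract from original:
$134 - $67 = $67

$67


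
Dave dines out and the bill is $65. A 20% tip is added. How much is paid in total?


Calculate the tip:
20% of $65 = $13
Add tip to meal cost:
$65 + $13 = $78

$78


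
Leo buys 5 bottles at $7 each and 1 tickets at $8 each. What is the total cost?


Cost of bottles:
5 x $7 = $35
Cost of tickets:
1 x $8 = $8
Add both:
$35 + $8 = $43

$43


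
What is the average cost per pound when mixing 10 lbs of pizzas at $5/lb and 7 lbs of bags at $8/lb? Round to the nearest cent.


Cost of pizzas:
10 x $5 = $50
Cost of bags:
7 x $8 = $56
Total cost: $50 + $56 = $106
Total weight: 17 lbs
Average: $106 / 17 = $6.2352... ≈ $6.24/lb

$6.24/lb


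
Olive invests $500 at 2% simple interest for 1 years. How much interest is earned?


Use the formula I = P x R x T / 100
P x R x T = 500 x 2 x 1 = 1000
I = 1000 / 100 = $10

$10


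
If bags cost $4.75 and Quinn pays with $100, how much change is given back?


Start with the amount paid:
$100
Subtract the price:
$100 - $4.75 = $95.25

$95.25


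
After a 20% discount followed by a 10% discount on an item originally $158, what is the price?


First discount:
20% of $158 = $31.60
Price after first discount:
$158 - $31.60 = $126.40
Second discount:
10% of $126.40 = $12.64
Final price:
$126.40 - $12.64 = $113.76

$113.76


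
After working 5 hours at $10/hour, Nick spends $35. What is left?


Calculate earnings:
5 x $10 = $50
Subtract spending:
$50 - $35 = $15

$15


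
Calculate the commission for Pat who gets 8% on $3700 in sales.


Convert rate to decimal:
8% = 0.08
Multiply by sales:
$3700 x 0.08 = $296

$296


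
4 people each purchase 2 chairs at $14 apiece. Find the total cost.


Cost per person:
2 x $14 = $28
Group total:
4 x $28 = $112

$112


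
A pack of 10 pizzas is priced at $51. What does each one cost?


Total cost: $51
Number of items: 10
Unit price: $51 / 10 = $5.10

$5.10


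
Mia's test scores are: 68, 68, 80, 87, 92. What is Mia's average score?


Add the scores:
68 + 68 + 80 + 87 + 92 = 395
Divide by the number of tests:
395 / 5 = 79

79


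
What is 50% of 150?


Convert percentage to decimal:
50% = 0.5
Multiply:
150 x 0.5 = 75

75
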